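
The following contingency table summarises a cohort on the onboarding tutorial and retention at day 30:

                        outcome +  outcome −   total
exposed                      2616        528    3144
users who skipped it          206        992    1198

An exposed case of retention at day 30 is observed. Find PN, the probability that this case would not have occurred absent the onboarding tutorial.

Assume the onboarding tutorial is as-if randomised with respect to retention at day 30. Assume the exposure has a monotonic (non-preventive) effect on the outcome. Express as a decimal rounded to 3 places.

p₁ = P(outcome | exposed) = 2616/3144 = 0.83206
p₀ = P(outcome | unexposed) = 206/1198 = 0.17195
Under exogeneity and monotonicity, PN = (p₁ − p₀)/p₁.
PN = (0.83206 − 0.17195) / 0.83206 ≈ 0.7933

PN ≈ 0.793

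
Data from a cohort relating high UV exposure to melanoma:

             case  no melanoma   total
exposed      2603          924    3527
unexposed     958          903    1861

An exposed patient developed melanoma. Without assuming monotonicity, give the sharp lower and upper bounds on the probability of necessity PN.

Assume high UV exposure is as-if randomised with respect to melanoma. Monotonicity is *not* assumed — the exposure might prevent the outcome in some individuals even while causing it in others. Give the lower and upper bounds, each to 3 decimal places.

p₁ = P(outcome | exposed) = 2603/3527 = 0.73802
p₀ = P(outcome | unexposed) = 958/1861 = 0.51478
Under exogeneity alone the bounds on PN are max{0,(p₁−p₀)/p₁} ≤ PN ≤ min{1,(1−p₀)/p₁}.
  lower = (p₁ − p₀)/p₁ = 0.22324 / 0.73802 ≈ 0.3025
  upper = min{1, (1 − p₀)/p₁} = 0.48522 / 0.73802 ≈ 0.6575

0.302 ≤ PN ≤ 0.657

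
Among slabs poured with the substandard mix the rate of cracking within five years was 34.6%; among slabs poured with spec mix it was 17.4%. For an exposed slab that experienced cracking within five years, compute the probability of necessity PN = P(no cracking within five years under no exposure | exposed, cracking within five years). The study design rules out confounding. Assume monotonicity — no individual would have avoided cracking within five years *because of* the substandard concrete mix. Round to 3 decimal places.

p₁ = 0.346, p₀ = 0.174.
Under exogeneity and monotonicity, PN = (p₁ − p₀) / p₁.
PN = (0.346 − 0.174) / 0.346 = 0.172 / 0.346 ≈ 0.4971

PN ≈ 0.497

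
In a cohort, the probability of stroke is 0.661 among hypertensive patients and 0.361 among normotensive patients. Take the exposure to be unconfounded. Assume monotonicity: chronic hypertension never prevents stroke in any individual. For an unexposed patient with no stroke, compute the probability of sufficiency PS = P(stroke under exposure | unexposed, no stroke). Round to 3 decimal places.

Let p₁ = 0.661, p₀ = 0.361.
Under exogeneity and monotonicity, PS = (p₁ − p₀) / (1 − p₀).
PS = (0.661 − 0.361) / (1 − 0.361) = 0.3 / 0.639 ≈ 0.4695

PS ≈ 0.469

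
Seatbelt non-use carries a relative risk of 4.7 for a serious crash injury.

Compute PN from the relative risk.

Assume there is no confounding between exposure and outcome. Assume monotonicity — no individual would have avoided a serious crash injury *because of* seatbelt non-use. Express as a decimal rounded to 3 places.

PN ≈ 0.787

Under exogeneity and monotonicity, PN = (RR − 1) / RR = 1 − 1/RR.
PN = (4.7 − 1) / 4.7 = 3.7 / 4.7 ≈ 0.7872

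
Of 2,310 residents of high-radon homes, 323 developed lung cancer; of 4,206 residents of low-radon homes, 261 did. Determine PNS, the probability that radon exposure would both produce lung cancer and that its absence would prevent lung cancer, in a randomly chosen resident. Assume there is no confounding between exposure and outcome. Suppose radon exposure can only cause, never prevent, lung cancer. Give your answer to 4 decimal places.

p₁ = P(outcome | exposed) = 323/2310 = 0.13983
p₀ = P(outcome | unexposed) = 261/4206 = 0.062054
Under exogeneity and monotonicity, PNS = p₁ − p₀.
PNS = 0.13983 − 0.062054 = 0.077773

PNS ≈ 0.0778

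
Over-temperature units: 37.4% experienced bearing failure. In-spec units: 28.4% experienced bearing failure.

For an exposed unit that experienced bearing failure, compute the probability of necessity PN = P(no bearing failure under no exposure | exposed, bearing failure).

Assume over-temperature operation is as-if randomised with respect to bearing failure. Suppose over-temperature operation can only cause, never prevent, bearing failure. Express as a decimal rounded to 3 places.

p₁ = 0.374, p₀ = 0.284.
Under exogeneity and monotonicity, PN = (p₁ − p₀) / p₁.
PN = (0.374 − 0.284) / 0.374 = 0.09 / 0.374 ≈ 0.2406

PN ≈ 0.241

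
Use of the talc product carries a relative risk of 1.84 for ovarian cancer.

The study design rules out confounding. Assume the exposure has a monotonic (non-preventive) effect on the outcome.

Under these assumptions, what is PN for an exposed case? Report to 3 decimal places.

PN ≈ 0.457

Under exogeneity and monotonicity, PN = (RR − 1) / RR = 1 − 1/RR.
PN = (1.84 − 1) / 1.84 = 0.84 / 1.84 ≈ 0.4565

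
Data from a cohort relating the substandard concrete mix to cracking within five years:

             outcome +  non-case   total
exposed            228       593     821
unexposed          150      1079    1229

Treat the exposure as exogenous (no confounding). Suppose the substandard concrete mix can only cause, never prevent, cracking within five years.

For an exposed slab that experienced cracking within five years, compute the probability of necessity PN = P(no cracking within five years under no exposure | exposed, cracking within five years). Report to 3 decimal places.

p₁ = P(outcome | exposed) = 228/821 = 0.27771
p₀ = P(outcome | unexposed) = 150/1229 = 0.12205
Under exogeneity and monotonicity, PN = (p₁ − p₀) / p₁.
PN = (0.27771 − 0.12205) / 0.27771 = 0.15566 / 0.27771 ≈ 0.5605

PN ≈ 0.561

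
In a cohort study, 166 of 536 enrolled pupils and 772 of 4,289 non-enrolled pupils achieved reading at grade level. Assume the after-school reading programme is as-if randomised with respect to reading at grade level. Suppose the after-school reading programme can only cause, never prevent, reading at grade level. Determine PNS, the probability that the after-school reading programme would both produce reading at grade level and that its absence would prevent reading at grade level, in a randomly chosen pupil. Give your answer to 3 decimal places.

PNS ≈ 0.130

p₁ = P(outcome | exposed) = 166/536 = 0.3097
p₀ = P(outcome | unexposed) = 772/4289 = 0.18
Under exogeneity and monotonicity, PNS = p₁ − p₀.
PNS = 0.3097 − 0.18 = 0.12971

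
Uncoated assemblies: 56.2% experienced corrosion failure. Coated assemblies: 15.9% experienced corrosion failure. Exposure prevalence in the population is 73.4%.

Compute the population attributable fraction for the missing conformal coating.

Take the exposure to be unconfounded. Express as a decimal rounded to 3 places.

PAF ≈ 0.650

p₁ = 0.562, p₀ = 0.159.
Overall risk P(Y=1) = π·p₁ + (1−π)·p₀ = 0.734×0.562 + 0.266×0.159 = 0.4548.
Under exogeneity, PAF = [P(Y=1) − p₀] / P(Y=1).
PAF = (0.4548 − 0.159) / 0.4548 ≈ 0.6504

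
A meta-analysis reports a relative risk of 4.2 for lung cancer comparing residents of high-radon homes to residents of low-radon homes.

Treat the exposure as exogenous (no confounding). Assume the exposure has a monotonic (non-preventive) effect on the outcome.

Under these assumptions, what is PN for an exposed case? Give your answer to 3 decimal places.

PN ≈ 0.762

Under exogeneity and monotonicity, PN = (RR − 1) / RR = 1 − 1/RR.
PN = (4.2 − 1) / 4.2 = 3.2 / 4.2 ≈ 0.7619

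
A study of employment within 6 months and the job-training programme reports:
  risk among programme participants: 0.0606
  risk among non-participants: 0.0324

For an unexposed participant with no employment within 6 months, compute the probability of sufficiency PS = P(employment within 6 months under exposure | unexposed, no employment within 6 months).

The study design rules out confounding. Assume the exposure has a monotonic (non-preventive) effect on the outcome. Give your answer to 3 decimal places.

Let p₁ = 0.0606, p₀ = 0.0324.
Under exogeneity and monotonicity, PS = (p₁ − p₀) / (1 − p₀).
PS = (0.0606 − 0.0324) / (1 − 0.0324) = 0.0282 / 0.9676 ≈ 0.0291

PS ≈ 0.029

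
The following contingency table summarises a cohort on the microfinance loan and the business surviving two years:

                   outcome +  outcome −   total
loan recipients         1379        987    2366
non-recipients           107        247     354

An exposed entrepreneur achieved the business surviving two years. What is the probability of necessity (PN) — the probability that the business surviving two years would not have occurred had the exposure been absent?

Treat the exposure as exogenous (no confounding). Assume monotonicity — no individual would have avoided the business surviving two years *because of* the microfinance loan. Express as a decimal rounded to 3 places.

p₁ = P(outcome | exposed) = 1379/2366 = 0.58284
p₀ = P(outcome | unexposed) = 107/354 = 0.30226
Under exogeneity and monotonicity, PN = (p₁ − p₀)/p₁.
PN = (0.58284 − 0.30226) / 0.58284 ≈ 0.4814

PN ≈ 0.481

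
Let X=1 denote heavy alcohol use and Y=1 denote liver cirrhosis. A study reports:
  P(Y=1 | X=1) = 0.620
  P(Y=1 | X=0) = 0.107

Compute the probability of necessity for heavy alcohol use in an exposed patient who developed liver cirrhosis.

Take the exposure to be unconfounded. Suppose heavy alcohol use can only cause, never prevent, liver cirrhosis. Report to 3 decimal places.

PN ≈ 0.827

Let p₁ = 0.62, p₀ = 0.107.
Under exogeneity and monotonicity, PN = (p₁ − p₀) / p₁.
PN = (0.62 − 0.107) / 0.62 = 0.513 / 0.62 ≈ 0.8274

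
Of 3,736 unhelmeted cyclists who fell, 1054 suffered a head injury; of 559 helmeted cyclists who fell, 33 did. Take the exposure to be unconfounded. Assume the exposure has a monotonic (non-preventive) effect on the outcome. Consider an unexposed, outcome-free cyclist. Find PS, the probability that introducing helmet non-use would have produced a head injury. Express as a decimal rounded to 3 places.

PS ≈ 0.237

p₁ = P(outcome | exposed) = 1054/3736 = 0.28212
p₀ = P(outcome | unexposed) = 33/559 = 0.059034
Under exogeneity and monotonicity, PS = (p₁ − p₀) / (1 − p₀).
PS = (0.28212 − 0.059034) / (1 − 0.059034) = 0.22309 / 0.94097 ≈ 0.2371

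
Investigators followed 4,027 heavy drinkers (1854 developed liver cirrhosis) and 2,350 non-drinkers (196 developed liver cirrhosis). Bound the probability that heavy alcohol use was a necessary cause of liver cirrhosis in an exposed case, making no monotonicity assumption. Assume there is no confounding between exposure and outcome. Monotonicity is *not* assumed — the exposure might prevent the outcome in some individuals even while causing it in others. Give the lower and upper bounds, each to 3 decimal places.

0.819 ≤ PN ≤ 1.000

p₁ = P(outcome | exposed) = 1854/4027 = 0.46039
p₀ = P(outcome | unexposed) = 196/2350 = 0.083404
Under exogeneity alone the bounds on PN are max{0,(p₁−p₀)/p₁} ≤ PN ≤ min{1,(1−p₀)/p₁}.
  lower = (p₁ − p₀)/p₁ = 0.37699 / 0.46039 ≈ 0.8188
  upper = min{1, (1 − p₀)/p₁} = 0.9166 / 0.46039 ≈ 1.9909 → capped at 1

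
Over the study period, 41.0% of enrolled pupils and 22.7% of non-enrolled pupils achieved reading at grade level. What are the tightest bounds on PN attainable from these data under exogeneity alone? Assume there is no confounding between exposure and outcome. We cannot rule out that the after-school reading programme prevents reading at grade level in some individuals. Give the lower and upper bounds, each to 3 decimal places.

p₁ = 0.41, p₀ = 0.227.
Under exogeneity alone the bounds on PN are max{0,(p₁−p₀)/p₁} ≤ PN ≤ min{1,(1−p₀)/p₁}.
  lower = (p₁ − p₀)/p₁ = 0.183 / 0.41 ≈ 0.4463
  upper = min{1, (1 − p₀)/p₁} = 0.773 / 0.41 ≈ 1.8854 → capped at 1

0.446 ≤ PN ≤ 1.000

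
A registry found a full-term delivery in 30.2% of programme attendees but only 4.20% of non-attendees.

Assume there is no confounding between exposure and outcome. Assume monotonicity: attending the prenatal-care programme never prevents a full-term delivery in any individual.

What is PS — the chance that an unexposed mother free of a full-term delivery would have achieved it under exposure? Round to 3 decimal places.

PS ≈ 0.271

p₁ = 0.302, p₀ = 0.042.
Under exogeneity and monotonicity, PS = (p₁ − p₀) / (1 − p₀).
PS = (0.302 − 0.042) / (1 − 0.042) = 0.26 / 0.958 ≈ 0.2714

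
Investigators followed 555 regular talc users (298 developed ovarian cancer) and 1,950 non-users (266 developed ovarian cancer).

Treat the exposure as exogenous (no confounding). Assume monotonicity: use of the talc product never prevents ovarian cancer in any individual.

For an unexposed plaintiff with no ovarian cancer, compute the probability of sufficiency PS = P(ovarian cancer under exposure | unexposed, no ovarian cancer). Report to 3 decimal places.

PS ≈ 0.464

p₁ = P(outcome | exposed) = 298/555 = 0.53694
p₀ = P(outcome | unexposed) = 266/1950 = 0.13641
Under exogeneity and monotonicity, PS = (p₁ − p₀) / (1 − p₀).
PS = (0.53694 − 0.13641) / (1 − 0.13641) = 0.40053 / 0.86359 ≈ 0.4638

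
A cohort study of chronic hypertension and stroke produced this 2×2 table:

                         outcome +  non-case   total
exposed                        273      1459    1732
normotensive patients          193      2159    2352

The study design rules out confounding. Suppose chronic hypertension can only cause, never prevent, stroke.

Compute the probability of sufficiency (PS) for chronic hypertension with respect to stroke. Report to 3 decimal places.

p₁ = P(outcome | exposed) = 273/1732 = 0.15762
p₀ = P(outcome | unexposed) = 193/2352 = 0.082058
Under exogeneity and monotonicity, PS = (p₁ − p₀)/(1 − p₀).
PS = (0.15762 − 0.082058) / 0.91794 ≈ 0.0823

PS ≈ 0.082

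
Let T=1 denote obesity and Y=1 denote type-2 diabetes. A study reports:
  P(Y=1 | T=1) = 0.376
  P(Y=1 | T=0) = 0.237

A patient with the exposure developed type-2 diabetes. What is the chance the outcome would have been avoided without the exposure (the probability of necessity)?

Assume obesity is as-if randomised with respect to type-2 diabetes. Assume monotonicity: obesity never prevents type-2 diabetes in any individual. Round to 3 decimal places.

Let p₁ = 0.376, p₀ = 0.237.
Under exogeneity and monotonicity, PN = (p₁ − p₀) / p₁.
PN = (0.376 − 0.237) / 0.376 = 0.139 / 0.376 ≈ 0.3697

PN ≈ 0.370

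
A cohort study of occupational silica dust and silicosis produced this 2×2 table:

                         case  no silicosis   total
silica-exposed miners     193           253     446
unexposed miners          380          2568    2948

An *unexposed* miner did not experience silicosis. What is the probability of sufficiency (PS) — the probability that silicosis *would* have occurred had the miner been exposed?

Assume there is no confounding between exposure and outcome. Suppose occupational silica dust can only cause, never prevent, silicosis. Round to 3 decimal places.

p₁ = P(outcome | exposed) = 193/446 = 0.43274
p₀ = P(outcome | unexposed) = 380/2948 = 0.1289
Under exogeneity and monotonicity, PS = (p₁ − p₀)/(1 − p₀).
PS = (0.43274 − 0.1289) / 0.8711 ≈ 0.3488

PS ≈ 0.349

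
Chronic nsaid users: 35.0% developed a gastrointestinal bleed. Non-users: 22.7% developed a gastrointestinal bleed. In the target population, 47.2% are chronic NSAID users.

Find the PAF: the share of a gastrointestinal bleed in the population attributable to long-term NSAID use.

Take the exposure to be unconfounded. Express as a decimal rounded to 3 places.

PAF ≈ 0.204

p₁ = 0.35, p₀ = 0.227.
Overall risk P(Y=1) = π·p₁ + (1−π)·p₀ = 0.472×0.35 + 0.528×0.227 = 0.28506.
Under exogeneity, PAF = [P(Y=1) − p₀] / P(Y=1).
PAF = (0.28506 − 0.227) / 0.28506 ≈ 0.2037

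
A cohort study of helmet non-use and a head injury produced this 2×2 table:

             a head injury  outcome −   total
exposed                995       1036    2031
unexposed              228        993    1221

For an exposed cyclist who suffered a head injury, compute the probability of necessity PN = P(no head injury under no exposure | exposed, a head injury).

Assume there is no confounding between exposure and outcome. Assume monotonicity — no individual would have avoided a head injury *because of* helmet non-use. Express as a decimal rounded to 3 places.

PN ≈ 0.619

p₁ = P(outcome | exposed) = 995/2031 = 0.48991
p₀ = P(outcome | unexposed) = 228/1221 = 0.18673
Under exogeneity and monotonicity, PN = (p₁ − p₀) / p₁.
PN = (0.48991 − 0.18673) / 0.48991 = 0.30317 / 0.48991 ≈ 0.6188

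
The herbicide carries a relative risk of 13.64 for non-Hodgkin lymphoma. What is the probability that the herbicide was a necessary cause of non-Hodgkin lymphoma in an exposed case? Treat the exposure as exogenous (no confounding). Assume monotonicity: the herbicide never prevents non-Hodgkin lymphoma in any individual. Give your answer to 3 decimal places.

PN ≈ 0.927

Under exogeneity and monotonicity, PN = (RR − 1) / RR = 1 − 1/RR.
PN = (13.64 − 1) / 13.64 = 12.64 / 13.64 ≈ 0.9267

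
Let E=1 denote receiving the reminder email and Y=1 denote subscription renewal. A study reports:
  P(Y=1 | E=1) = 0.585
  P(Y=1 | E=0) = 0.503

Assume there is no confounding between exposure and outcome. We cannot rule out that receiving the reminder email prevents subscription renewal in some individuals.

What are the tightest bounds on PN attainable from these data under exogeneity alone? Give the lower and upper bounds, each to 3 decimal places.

0.140 ≤ PN ≤ 0.850

Let p₁ = 0.585, p₀ = 0.503.
Under exogeneity alone the bounds on PN are max{0,(p₁−p₀)/p₁} ≤ PN ≤ min{1,(1−p₀)/p₁}.
  lower = (p₁ − p₀)/p₁ = 0.082 / 0.585 ≈ 0.1402
  upper = min{1, (1 − p₀)/p₁} = 0.497 / 0.585 ≈ 0.8496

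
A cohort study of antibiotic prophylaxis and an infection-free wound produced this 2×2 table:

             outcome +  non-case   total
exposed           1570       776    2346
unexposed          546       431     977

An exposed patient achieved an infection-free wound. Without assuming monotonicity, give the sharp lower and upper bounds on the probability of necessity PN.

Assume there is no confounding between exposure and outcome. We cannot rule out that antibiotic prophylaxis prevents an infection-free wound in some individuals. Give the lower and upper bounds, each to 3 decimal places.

p₁ = P(outcome | exposed) = 1570/2346 = 0.66922
p₀ = P(outcome | unexposed) = 546/977 = 0.55885
Under exogeneity alone the bounds on PN are max{0,(p₁−p₀)/p₁} ≤ PN ≤ min{1,(1−p₀)/p₁}.
  lower = (p₁ − p₀)/p₁ = 0.11037 / 0.66922 ≈ 0.1649
  upper = min{1, (1 − p₀)/p₁} = 0.44115 / 0.66922 ≈ 0.6592

0.165 ≤ PN ≤ 0.659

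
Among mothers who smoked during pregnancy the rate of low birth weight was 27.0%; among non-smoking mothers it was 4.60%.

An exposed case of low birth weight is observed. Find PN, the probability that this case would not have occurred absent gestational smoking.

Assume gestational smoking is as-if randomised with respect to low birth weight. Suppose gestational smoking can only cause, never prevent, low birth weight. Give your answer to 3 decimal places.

PN ≈ 0.830

p₁ = 0.27, p₀ = 0.046.
Under exogeneity and monotonicity, PN = (p₁ − p₀) / p₁.
PN = (0.27 − 0.046) / 0.27 = 0.224 / 0.27 ≈ 0.8296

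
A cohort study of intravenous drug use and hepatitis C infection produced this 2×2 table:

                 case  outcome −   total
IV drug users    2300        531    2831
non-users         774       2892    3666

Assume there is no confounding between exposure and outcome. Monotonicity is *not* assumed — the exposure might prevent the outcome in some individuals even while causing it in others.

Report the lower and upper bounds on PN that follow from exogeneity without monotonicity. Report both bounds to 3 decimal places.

p₁ = P(outcome | exposed) = 2300/2831 = 0.81243
p₀ = P(outcome | unexposed) = 774/3666 = 0.21113
Under exogeneity alone the bounds on PN are max{0,(p₁−p₀)/p₁} ≤ PN ≤ min{1,(1−p₀)/p₁}.
  lower = (p₁ − p₀)/p₁ = 0.6013 / 0.81243 ≈ 0.7401
  upper = min{1, (1 − p₀)/p₁} = 0.78887 / 0.81243 ≈ 0.9710

0.740 ≤ PN ≤ 0.971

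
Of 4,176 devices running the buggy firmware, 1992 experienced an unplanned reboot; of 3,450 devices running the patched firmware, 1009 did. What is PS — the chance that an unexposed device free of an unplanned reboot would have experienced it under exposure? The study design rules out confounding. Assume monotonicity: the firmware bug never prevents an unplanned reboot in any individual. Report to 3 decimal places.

p₁ = P(outcome | exposed) = 1992/4176 = 0.47701
p₀ = P(outcome | unexposed) = 1009/3450 = 0.29246
Under exogeneity and monotonicity, PS = (p₁ − p₀) / (1 − p₀).
PS = (0.47701 − 0.29246) / (1 − 0.29246) = 0.18455 / 0.70754 ≈ 0.2608

PS ≈ 0.261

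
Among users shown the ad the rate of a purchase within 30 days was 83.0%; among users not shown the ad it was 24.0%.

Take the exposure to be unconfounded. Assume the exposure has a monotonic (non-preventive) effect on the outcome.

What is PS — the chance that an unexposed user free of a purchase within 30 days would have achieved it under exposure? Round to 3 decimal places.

p₁ = 0.83, p₀ = 0.24.
Under exogeneity and monotonicity, PS = (p₁ − p₀) / (1 − p₀).
PS = (0.83 − 0.24) / (1 − 0.24) = 0.59 / 0.76 ≈ 0.7763

PS ≈ 0.776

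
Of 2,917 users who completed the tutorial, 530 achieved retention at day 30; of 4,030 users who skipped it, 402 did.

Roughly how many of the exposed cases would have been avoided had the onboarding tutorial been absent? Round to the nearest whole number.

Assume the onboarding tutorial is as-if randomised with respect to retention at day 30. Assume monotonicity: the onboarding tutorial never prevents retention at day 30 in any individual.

p₁ = P(outcome | exposed) = 530/2917 = 0.18169
p₀ = P(outcome | unexposed) = 402/4030 = 0.099752
PN = (p₁ − p₀)/p₁ = (0.18169 − 0.099752) / 0.18169 ≈ 0.45099.
Attributable cases ≈ PN × (exposed cases) = 0.45099 × 530 ≈ 239.02.

about 239 cases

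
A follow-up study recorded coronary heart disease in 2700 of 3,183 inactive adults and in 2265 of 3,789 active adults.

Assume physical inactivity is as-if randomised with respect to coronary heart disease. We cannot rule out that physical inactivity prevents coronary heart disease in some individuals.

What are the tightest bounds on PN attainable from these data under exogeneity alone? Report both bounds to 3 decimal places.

0.295 ≤ PN ≤ 0.474

p₁ = P(outcome | exposed) = 2700/3183 = 0.84826
p₀ = P(outcome | unexposed) = 2265/3789 = 0.59778
Under exogeneity alone the bounds on PN are max{0,(p₁−p₀)/p₁} ≤ PN ≤ min{1,(1−p₀)/p₁}.
  lower = (p₁ − p₀)/p₁ = 0.25047 / 0.84826 ≈ 0.2953
  upper = min{1, (1 − p₀)/p₁} = 0.40222 / 0.84826 ≈ 0.4742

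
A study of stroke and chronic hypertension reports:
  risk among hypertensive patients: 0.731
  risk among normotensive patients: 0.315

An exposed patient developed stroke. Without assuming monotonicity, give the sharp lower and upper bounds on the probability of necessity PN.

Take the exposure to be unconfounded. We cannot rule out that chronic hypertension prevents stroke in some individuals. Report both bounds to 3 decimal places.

0.569 ≤ PN ≤ 0.937

Let p₁ = 0.731, p₀ = 0.315.
Under exogeneity alone the bounds on PN are max{0,(p₁−p₀)/p₁} ≤ PN ≤ min{1,(1−p₀)/p₁}.
  lower = (p₁ − p₀)/p₁ = 0.416 / 0.731 ≈ 0.5691
  upper = min{1, (1 − p₀)/p₁} = 0.685 / 0.731 ≈ 0.9371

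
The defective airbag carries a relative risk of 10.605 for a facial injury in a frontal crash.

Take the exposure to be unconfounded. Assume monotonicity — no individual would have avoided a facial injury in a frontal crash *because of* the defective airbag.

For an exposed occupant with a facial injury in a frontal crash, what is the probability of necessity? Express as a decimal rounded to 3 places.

PN ≈ 0.906

Under exogeneity and monotonicity, PN = (RR − 1) / RR = 1 − 1/RR.
PN = (10.605 − 1) / 10.605 = 9.605 / 10.605 ≈ 0.9057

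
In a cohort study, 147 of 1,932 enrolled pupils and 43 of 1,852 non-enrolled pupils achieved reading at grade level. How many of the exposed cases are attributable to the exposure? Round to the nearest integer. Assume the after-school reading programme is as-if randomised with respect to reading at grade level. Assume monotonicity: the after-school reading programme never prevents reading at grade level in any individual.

p₁ = P(outcome | exposed) = 147/1932 = 0.076087
p₀ = P(outcome | unexposed) = 43/1852 = 0.023218
PN = (p₁ − p₀)/p₁ = (0.076087 − 0.023218) / 0.076087 ≈ 0.69485.
Attributable cases ≈ PN × (exposed cases) = 0.69485 × 147 ≈ 102.14.

about 102 cases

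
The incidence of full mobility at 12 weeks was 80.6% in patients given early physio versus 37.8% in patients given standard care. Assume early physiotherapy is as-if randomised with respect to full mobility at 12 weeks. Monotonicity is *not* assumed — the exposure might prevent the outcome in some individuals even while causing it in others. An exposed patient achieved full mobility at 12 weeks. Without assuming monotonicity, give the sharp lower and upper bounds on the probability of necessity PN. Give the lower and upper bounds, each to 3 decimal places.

0.531 ≤ PN ≤ 0.772

p₁ = 0.806, p₀ = 0.378.
Under exogeneity alone the bounds on PN are max{0,(p₁−p₀)/p₁} ≤ PN ≤ min{1,(1−p₀)/p₁}.
  lower = (p₁ − p₀)/p₁ = 0.428 / 0.806 ≈ 0.5310
  upper = min{1, (1 − p₀)/p₁} = 0.622 / 0.806 ≈ 0.7717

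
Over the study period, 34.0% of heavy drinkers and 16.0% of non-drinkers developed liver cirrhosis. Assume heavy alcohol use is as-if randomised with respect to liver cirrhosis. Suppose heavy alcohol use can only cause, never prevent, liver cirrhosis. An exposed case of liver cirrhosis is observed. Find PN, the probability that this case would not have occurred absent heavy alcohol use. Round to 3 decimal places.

PN ≈ 0.529

p₁ = 0.34, p₀ = 0.16.
Under exogeneity and monotonicity, PN = (p₁ − p₀) / p₁.
PN = (0.34 − 0.16) / 0.34 = 0.18 / 0.34 ≈ 0.5294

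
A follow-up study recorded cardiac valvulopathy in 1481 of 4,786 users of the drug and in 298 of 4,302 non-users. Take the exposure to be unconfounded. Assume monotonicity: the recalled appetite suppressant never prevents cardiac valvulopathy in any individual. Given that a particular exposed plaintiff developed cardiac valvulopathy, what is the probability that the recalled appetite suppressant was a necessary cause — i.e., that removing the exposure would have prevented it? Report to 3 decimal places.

p₁ = P(outcome | exposed) = 1481/4786 = 0.30944
p₀ = P(outcome | unexposed) = 298/4302 = 0.06927
Under exogeneity and monotonicity, PN = (p₁ − p₀) / p₁.
PN = (0.30944 − 0.06927) / 0.30944 = 0.24017 / 0.30944 ≈ 0.7761

PN ≈ 0.776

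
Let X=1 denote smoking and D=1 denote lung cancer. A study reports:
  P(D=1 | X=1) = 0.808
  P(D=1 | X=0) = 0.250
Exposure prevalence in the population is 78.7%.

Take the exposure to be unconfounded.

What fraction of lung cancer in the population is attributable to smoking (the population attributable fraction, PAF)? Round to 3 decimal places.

PAF ≈ 0.637

Let p₁ = 0.808, p₀ = 0.25.
Overall risk P(Y=1) = π·p₁ + (1−π)·p₀ = 0.787×0.808 + 0.213×0.25 = 0.68915.
Under exogeneity, PAF = [P(Y=1) − p₀] / P(Y=1).
PAF = (0.68915 − 0.25) / 0.68915 ≈ 0.6372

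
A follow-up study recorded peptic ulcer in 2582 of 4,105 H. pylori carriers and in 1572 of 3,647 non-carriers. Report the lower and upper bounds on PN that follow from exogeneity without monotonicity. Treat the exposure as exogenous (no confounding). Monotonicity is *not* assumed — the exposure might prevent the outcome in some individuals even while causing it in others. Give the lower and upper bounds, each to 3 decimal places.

0.315 ≤ PN ≤ 0.905

p₁ = P(outcome | exposed) = 2582/4105 = 0.62899
p₀ = P(outcome | unexposed) = 1572/3647 = 0.43104
Under exogeneity alone the bounds on PN are max{0,(p₁−p₀)/p₁} ≤ PN ≤ min{1,(1−p₀)/p₁}.
  lower = (p₁ − p₀)/p₁ = 0.19795 / 0.62899 ≈ 0.3147
  upper = min{1, (1 − p₀)/p₁} = 0.56896 / 0.62899 ≈ 0.9046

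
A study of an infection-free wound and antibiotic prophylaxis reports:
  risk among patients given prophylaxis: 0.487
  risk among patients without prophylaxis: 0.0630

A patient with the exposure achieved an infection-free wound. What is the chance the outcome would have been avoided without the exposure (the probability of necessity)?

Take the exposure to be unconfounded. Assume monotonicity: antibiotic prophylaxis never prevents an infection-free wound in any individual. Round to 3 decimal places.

Let p₁ = 0.487, p₀ = 0.063.
Under exogeneity and monotonicity, PN = (p₁ − p₀) / p₁.
PN = (0.487 − 0.063) / 0.487 = 0.424 / 0.487 ≈ 0.8706

PN ≈ 0.871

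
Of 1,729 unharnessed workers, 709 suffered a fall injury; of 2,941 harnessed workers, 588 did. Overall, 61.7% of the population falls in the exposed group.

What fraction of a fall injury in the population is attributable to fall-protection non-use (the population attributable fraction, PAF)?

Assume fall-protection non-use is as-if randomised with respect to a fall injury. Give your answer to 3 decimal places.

p₁ = P(outcome | exposed) = 709/1729 = 0.41006
p₀ = P(outcome | unexposed) = 588/2941 = 0.19993
Overall risk P(Y=1) = π·p₁ + (1−π)·p₀ = 0.617×0.41006 + 0.383×0.19993 = 0.32958.
Under exogeneity, PAF = [P(Y=1) − p₀] / P(Y=1).
PAF = (0.32958 − 0.19993) / 0.32958 ≈ 0.3934

PAF ≈ 0.393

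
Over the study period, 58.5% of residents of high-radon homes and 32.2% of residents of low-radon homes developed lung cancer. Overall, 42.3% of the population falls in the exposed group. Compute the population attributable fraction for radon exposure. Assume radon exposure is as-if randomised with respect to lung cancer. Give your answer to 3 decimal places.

p₁ = 0.585, p₀ = 0.322.
Overall risk P(Y=1) = π·p₁ + (1−π)·p₀ = 0.423×0.585 + 0.577×0.322 = 0.43325.
Under exogeneity, PAF = [P(Y=1) − p₀] / P(Y=1).
PAF = (0.43325 − 0.322) / 0.43325 ≈ 0.2568

PAF ≈ 0.257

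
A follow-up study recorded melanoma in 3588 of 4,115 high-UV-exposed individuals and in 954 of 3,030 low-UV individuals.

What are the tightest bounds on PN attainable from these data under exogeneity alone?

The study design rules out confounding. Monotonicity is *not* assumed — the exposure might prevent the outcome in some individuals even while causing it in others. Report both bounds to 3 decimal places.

p₁ = P(outcome | exposed) = 3588/4115 = 0.87193
p₀ = P(outcome | unexposed) = 954/3030 = 0.31485
Under exogeneity alone the bounds on PN are max{0,(p₁−p₀)/p₁} ≤ PN ≤ min{1,(1−p₀)/p₁}.
  lower = (p₁ − p₀)/p₁ = 0.55708 / 0.87193 ≈ 0.6389
  upper = min{1, (1 − p₀)/p₁} = 0.68515 / 0.87193 ≈ 0.7858

0.639 ≤ PN ≤ 0.786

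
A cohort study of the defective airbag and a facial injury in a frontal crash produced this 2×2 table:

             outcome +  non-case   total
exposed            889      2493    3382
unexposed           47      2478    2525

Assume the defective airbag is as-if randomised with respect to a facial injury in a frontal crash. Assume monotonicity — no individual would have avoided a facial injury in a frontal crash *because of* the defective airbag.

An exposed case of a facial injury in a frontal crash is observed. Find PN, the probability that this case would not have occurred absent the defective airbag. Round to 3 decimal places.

p₁ = P(outcome | exposed) = 889/3382 = 0.26286
p₀ = P(outcome | unexposed) = 47/2525 = 0.018614
Under exogeneity and monotonicity, PN = (p₁ − p₀)/p₁.
PN = (0.26286 − 0.018614) / 0.26286 ≈ 0.9292

PN ≈ 0.929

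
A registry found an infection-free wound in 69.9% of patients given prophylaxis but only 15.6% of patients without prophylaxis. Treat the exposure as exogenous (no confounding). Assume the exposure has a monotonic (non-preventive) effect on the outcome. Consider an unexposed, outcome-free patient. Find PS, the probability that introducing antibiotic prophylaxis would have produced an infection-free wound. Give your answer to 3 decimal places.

p₁ = 0.699, p₀ = 0.156.
Under exogeneity and monotonicity, PS = (p₁ − p₀) / (1 − p₀).
PS = (0.699 − 0.156) / (1 − 0.156) = 0.543 / 0.844 ≈ 0.6434

PS ≈ 0.643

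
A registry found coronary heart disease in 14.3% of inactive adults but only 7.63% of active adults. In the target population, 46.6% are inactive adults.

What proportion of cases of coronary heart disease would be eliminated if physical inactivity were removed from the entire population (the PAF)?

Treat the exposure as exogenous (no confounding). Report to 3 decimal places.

PAF ≈ 0.289

p₁ = 0.143, p₀ = 0.0763.
Overall risk P(Y=1) = π·p₁ + (1−π)·p₀ = 0.466×0.143 + 0.534×0.0763 = 0.10738.
Under exogeneity, PAF = [P(Y=1) − p₀] / P(Y=1).
PAF = (0.10738 − 0.0763) / 0.10738 ≈ 0.2895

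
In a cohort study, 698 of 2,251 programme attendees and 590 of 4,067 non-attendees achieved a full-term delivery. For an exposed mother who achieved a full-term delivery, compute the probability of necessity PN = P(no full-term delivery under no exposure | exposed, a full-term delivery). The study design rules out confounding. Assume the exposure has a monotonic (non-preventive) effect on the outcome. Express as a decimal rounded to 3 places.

PN ≈ 0.532

p₁ = P(outcome | exposed) = 698/2251 = 0.31008
p₀ = P(outcome | unexposed) = 590/4067 = 0.14507
Under exogeneity and monotonicity, PN = (p₁ − p₀) / p₁.
PN = (0.31008 − 0.14507) / 0.31008 = 0.16501 / 0.31008 ≈ 0.5322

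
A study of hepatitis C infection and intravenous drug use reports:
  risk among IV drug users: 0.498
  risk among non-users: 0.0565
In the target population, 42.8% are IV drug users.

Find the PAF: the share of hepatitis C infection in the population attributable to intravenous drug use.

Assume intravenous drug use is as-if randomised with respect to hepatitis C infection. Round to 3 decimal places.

PAF ≈ 0.770

Let p₁ = 0.498, p₀ = 0.0565.
Overall risk P(Y=1) = π·p₁ + (1−π)·p₀ = 0.428×0.498 + 0.572×0.0565 = 0.24546.
Under exogeneity, PAF = [P(Y=1) − p₀] / P(Y=1).
PAF = (0.24546 − 0.0565) / 0.24546 ≈ 0.7698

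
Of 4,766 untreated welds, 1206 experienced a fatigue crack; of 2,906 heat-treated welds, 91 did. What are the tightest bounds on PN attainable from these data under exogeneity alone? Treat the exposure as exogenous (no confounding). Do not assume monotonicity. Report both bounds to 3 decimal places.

0.876 ≤ PN ≤ 1.000

p₁ = P(outcome | exposed) = 1206/4766 = 0.25304
p₀ = P(outcome | unexposed) = 91/2906 = 0.031315
Under exogeneity alone the bounds on PN are max{0,(p₁−p₀)/p₁} ≤ PN ≤ min{1,(1−p₀)/p₁}.
  lower = (p₁ − p₀)/p₁ = 0.22173 / 0.25304 ≈ 0.8762
  upper = min{1, (1 − p₀)/p₁} = 0.96869 / 0.25304 ≈ 3.8282 → capped at 1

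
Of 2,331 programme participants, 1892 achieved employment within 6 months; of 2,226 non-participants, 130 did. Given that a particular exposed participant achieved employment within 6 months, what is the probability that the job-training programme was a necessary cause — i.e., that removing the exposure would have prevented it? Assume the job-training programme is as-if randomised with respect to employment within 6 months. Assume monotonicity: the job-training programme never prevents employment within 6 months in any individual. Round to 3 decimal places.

PN ≈ 0.928

p₁ = P(outcome | exposed) = 1892/2331 = 0.81167
p₀ = P(outcome | unexposed) = 130/2226 = 0.058401
Under exogeneity and monotonicity, PN = (p₁ − p₀) / p₁.
PN = (0.81167 − 0.058401) / 0.81167 = 0.75327 / 0.81167 ≈ 0.9280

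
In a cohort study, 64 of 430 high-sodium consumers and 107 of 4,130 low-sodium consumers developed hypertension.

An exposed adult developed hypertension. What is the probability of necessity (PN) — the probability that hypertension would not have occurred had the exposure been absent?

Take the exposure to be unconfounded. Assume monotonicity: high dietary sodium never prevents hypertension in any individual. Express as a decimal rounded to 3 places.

PN ≈ 0.826

p₁ = P(outcome | exposed) = 64/430 = 0.14884
p₀ = P(outcome | unexposed) = 107/4130 = 0.025908
Under exogeneity and monotonicity, PN = (p₁ − p₀) / p₁.
PN = (0.14884 − 0.025908) / 0.14884 = 0.12293 / 0.14884 ≈ 0.8259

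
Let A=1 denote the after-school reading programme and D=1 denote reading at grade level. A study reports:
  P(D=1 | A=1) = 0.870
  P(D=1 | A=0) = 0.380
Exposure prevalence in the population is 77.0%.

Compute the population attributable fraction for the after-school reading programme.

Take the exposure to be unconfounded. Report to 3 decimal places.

Let p₁ = 0.87, p₀ = 0.38.
Overall risk P(Y=1) = π·p₁ + (1−π)·p₀ = 0.77×0.87 + 0.23×0.38 = 0.7573.
Under exogeneity, PAF = [P(Y=1) − p₀] / P(Y=1).
PAF = (0.7573 − 0.38) / 0.7573 ≈ 0.4982

PAF ≈ 0.498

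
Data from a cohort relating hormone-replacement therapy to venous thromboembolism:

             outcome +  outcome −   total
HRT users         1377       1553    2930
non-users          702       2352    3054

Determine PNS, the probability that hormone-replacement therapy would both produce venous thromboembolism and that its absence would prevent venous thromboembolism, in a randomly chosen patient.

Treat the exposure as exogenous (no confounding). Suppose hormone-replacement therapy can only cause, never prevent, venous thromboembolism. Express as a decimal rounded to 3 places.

PNS ≈ 0.240

p₁ = P(outcome | exposed) = 1377/2930 = 0.46997
p₀ = P(outcome | unexposed) = 702/3054 = 0.22986
Under exogeneity and monotonicity, PNS = p₁ − p₀.
PNS = 0.46997 − 0.22986 = 0.2401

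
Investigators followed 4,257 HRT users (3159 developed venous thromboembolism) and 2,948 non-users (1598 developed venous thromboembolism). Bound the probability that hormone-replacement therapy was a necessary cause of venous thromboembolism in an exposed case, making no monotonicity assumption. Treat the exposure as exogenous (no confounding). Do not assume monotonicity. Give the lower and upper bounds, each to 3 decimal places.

0.270 ≤ PN ≤ 0.617

p₁ = P(outcome | exposed) = 3159/4257 = 0.74207
p₀ = P(outcome | unexposed) = 1598/2948 = 0.54206
Under exogeneity alone the bounds on PN are max{0,(p₁−p₀)/p₁} ≤ PN ≤ min{1,(1−p₀)/p₁}.
  lower = (p₁ − p₀)/p₁ = 0.20001 / 0.74207 ≈ 0.2695
  upper = min{1, (1 − p₀)/p₁} = 0.45794 / 0.74207 ≈ 0.6171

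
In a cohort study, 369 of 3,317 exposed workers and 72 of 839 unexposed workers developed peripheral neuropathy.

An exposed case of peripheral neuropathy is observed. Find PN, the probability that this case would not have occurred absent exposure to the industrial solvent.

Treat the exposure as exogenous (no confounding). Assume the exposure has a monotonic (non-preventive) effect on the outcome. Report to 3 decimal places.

p₁ = P(outcome | exposed) = 369/3317 = 0.11125
p₀ = P(outcome | unexposed) = 72/839 = 0.085816
Under exogeneity and monotonicity, PN = (p₁ − p₀) / p₁.
PN = (0.11125 − 0.085816) / 0.11125 = 0.025429 / 0.11125 ≈ 0.2286

PN ≈ 0.229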